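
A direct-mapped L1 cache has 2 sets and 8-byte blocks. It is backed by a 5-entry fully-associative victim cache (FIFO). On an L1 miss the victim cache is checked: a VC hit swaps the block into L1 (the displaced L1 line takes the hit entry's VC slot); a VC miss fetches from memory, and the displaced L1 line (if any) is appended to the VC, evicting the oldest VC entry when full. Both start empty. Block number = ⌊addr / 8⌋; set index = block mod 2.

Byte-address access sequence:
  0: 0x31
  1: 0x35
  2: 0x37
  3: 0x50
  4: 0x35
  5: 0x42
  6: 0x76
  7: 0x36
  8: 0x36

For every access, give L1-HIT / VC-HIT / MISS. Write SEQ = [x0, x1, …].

SEQ = [MISS, L1-HIT, L1-HIT, MISS, VC-HIT, MISS, MISS, VC-HIT, L1-HIT]

0: 0x31 (blk 6, set 0) → MISS  vc=[]
1: 0x35 (blk 6, set 0) → L1-HIT  vc=[]
2: 0x37 (blk 6, set 0) → L1-HIT  vc=[]
3: 0x50 (blk 10, set 0) → MISS  vc=[6]
4: 0x35 (blk 6, set 0) → VC-HIT  vc=[10]
5: 0x42 (blk 8, set 0) → MISS  vc=[10, 6]
6: 0x76 (blk 14, set 0) → MISS  vc=[10, 6, 8]
7: 0x36 (blk 6, set 0) → VC-HIT  vc=[10, 14, 8]
8: 0x36 (blk 6, set 0) → L1-HIT  vc=[10, 14, 8]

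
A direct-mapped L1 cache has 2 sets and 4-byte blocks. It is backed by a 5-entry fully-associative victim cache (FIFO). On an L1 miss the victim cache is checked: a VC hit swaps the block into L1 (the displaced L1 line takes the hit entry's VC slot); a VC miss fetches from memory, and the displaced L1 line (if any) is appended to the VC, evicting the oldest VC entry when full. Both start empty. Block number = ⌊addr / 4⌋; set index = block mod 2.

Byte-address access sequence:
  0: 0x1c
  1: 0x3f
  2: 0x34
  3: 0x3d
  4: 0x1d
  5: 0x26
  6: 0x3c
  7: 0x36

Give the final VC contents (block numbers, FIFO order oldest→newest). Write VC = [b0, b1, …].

#0 0x1c→b7/s1 MISS; vc=[]
#1 0x3f→b15/s1 MISS; vc=[7]
#2 0x34→b13/s1 MISS; vc=[7,15]
#3 0x3d→b15/s1 VC-HIT; vc=[7,13]
#4 0x1d→b7/s1 VC-HIT; vc=[15,13]
#5 0x26→b9/s1 MISS; vc=[15,13,7]
#6 0x3c→b15/s1 VC-HIT; vc=[9,13,7]
#7 0x36→b13/s1 VC-HIT; vc=[9,15,7]

VC = [9, 15, 7]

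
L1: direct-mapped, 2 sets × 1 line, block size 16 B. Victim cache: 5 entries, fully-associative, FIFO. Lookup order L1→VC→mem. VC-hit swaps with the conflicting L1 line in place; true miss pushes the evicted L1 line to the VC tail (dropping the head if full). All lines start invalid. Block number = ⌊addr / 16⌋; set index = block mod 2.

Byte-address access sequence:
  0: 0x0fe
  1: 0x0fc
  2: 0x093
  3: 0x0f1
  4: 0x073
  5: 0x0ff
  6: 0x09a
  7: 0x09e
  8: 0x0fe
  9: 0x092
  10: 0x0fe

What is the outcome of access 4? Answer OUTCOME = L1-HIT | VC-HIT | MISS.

#0 0xfe→b15/s1 MISS; vc=[]
#1 0xfc→b15/s1 L1-HIT; vc=[]
#2 0x93→b9/s1 MISS; vc=[15]
#3 0xf1→b15/s1 VC-HIT; vc=[9]
#4 0x73→b7/s1 MISS; vc=[9,15]
#5 0xff→b15/s1 VC-HIT; vc=[9,7]
#6 0x9a→b9/s1 VC-HIT; vc=[15,7]
#7 0x9e→b9/s1 L1-HIT; vc=[15,7]
#8 0xfe→b15/s1 VC-HIT; vc=[9,7]
#9 0x92→b9/s1 VC-HIT; vc=[15,7]
#10 0xfe→b15/s1 VC-HIT; vc=[9,7]

OUTCOME = MISS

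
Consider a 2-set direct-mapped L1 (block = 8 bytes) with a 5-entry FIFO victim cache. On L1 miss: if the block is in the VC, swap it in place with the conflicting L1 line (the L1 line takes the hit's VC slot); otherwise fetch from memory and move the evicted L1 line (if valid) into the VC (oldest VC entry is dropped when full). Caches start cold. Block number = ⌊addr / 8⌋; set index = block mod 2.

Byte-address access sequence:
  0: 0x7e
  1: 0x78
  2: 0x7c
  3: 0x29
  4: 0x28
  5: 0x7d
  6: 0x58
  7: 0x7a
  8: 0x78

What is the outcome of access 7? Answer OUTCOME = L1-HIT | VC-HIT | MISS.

OUTCOME = VC-HIT

#0 0x7e→b15/s1 MISS; vc=[]
#1 0x78→b15/s1 L1-HIT; vc=[]
#2 0x7c→b15/s1 L1-HIT; vc=[]
#3 0x29→b5/s1 MISS; vc=[15]
#4 0x28→b5/s1 L1-HIT; vc=[15]
#5 0x7d→b15/s1 VC-HIT; vc=[5]
#6 0x58→b11/s1 MISS; vc=[5,15]
#7 0x7a→b15/s1 VC-HIT; vc=[5,11]
#8 0x78→b15/s1 L1-HIT; vc=[5,11]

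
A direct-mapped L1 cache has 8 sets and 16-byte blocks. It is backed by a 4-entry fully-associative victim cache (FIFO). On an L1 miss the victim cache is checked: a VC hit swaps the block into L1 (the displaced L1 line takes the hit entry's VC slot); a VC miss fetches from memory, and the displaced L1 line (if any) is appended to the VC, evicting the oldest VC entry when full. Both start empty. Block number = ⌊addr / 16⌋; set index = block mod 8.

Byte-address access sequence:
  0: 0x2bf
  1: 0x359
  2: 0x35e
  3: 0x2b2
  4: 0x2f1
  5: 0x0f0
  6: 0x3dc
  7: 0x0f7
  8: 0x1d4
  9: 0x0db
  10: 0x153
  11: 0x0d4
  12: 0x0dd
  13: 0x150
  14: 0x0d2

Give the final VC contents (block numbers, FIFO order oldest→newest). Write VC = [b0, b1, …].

VC = [53, 61, 29, 21]

  [0] addr=0x2bf blk=43 s=3: MISS | VC []
  [1] addr=0x359 blk=53 s=5: MISS | VC []
  [2] addr=0x35e blk=53 s=5: L1-HIT | VC []
  [3] addr=0x2b2 blk=43 s=3: L1-HIT | VC []
  [4] addr=0x2f1 blk=47 s=7: MISS | VC []
  [5] addr=0xf0 blk=15 s=7: MISS | VC [47]
  [6] addr=0x3dc blk=61 s=5: MISS | VC [47, 53]
  [7] addr=0xf7 blk=15 s=7: L1-HIT | VC [47, 53]
  [8] addr=0x1d4 blk=29 s=5: MISS | VC [47, 53, 61]
  [9] addr=0xdb blk=13 s=5: MISS | VC [47, 53, 61, 29]
  [10] addr=0x153 blk=21 s=5: MISS | VC [53, 61, 29, 13]
  [11] addr=0xd4 blk=13 s=5: VC-HIT | VC [53, 61, 29, 21]
  [12] addr=0xdd blk=13 s=5: L1-HIT | VC [53, 61, 29, 21]
  [13] addr=0x150 blk=21 s=5: VC-HIT | VC [53, 61, 29, 13]
  [14] addr=0xd2 blk=13 s=5: VC-HIT | VC [53, 61, 29, 21]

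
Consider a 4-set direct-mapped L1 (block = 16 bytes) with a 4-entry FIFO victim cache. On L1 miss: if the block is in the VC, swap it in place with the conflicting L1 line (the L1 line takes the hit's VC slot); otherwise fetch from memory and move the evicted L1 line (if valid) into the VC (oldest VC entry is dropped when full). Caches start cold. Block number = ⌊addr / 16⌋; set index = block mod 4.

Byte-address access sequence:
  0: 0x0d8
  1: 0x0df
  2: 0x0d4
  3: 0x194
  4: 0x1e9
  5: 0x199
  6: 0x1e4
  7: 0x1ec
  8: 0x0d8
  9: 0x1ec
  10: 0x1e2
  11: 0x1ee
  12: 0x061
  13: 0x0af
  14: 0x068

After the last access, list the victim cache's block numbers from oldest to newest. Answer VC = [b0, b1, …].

#0 0xd8→b13/s1 MISS; vc=[]
#1 0xdf→b13/s1 L1-HIT; vc=[]
#2 0xd4→b13/s1 L1-HIT; vc=[]
#3 0x194→b25/s1 MISS; vc=[13]
#4 0x1e9→b30/s2 MISS; vc=[13]
#5 0x199→b25/s1 L1-HIT; vc=[13]
#6 0x1e4→b30/s2 L1-HIT; vc=[13]
#7 0x1ec→b30/s2 L1-HIT; vc=[13]
#8 0xd8→b13/s1 VC-HIT; vc=[25]
#9 0x1ec→b30/s2 L1-HIT; vc=[25]
#10 0x1e2→b30/s2 L1-HIT; vc=[25]
#11 0x1ee→b30/s2 L1-HIT; vc=[25]
#12 0x61→b6/s2 MISS; vc=[25,30]
#13 0xaf→b10/s2 MISS; vc=[25,30,6]
#14 0x68→b6/s2 VC-HIT; vc=[25,30,10]

VC = [25, 30, 10]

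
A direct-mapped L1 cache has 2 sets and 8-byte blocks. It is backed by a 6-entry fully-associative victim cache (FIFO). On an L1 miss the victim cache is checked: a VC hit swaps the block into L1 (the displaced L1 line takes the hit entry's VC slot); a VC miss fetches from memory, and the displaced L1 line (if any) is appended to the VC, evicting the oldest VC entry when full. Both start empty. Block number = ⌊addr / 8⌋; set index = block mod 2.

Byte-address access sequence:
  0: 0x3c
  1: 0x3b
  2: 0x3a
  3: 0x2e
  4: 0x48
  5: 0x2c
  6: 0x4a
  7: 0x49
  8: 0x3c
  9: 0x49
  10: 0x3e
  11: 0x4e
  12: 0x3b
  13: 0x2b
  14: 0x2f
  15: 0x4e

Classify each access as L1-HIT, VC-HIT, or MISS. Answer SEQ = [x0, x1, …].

SEQ = [MISS, L1-HIT, L1-HIT, MISS, MISS, VC-HIT, VC-HIT, L1-HIT, VC-HIT, VC-HIT, VC-HIT, VC-HIT, VC-HIT, VC-HIT, L1-HIT, VC-HIT]

0: 0x3c (blk 7, set 1) → MISS  vc=[]
1: 0x3b (blk 7, set 1) → L1-HIT  vc=[]
2: 0x3a (blk 7, set 1) → L1-HIT  vc=[]
3: 0x2e (blk 5, set 1) → MISS  vc=[7]
4: 0x48 (blk 9, set 1) → MISS  vc=[7, 5]
5: 0x2c (blk 5, set 1) → VC-HIT  vc=[7, 9]
6: 0x4a (blk 9, set 1) → VC-HIT  vc=[7, 5]
7: 0x49 (blk 9, set 1) → L1-HIT  vc=[7, 5]
8: 0x3c (blk 7, set 1) → VC-HIT  vc=[9, 5]
9: 0x49 (blk 9, set 1) → VC-HIT  vc=[7, 5]
10: 0x3e (blk 7, set 1) → VC-HIT  vc=[9, 5]
11: 0x4e (blk 9, set 1) → VC-HIT  vc=[7, 5]
12: 0x3b (blk 7, set 1) → VC-HIT  vc=[9, 5]
13: 0x2b (blk 5, set 1) → VC-HIT  vc=[9, 7]
14: 0x2f (blk 5, set 1) → L1-HIT  vc=[9, 7]
15: 0x4e (blk 9, set 1) → VC-HIT  vc=[5, 7]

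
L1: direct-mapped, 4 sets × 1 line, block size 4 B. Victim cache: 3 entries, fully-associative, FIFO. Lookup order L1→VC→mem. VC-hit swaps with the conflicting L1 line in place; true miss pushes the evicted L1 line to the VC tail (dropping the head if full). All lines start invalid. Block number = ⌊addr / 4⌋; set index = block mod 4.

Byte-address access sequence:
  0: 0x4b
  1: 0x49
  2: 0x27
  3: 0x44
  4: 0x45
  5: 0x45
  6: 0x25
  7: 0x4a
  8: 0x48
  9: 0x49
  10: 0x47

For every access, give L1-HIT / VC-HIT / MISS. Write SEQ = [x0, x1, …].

  [0] addr=0x4b blk=18 s=2: MISS | VC []
  [1] addr=0x49 blk=18 s=2: L1-HIT | VC []
  [2] addr=0x27 blk=9 s=1: MISS | VC []
  [3] addr=0x44 blk=17 s=1: MISS | VC [9]
  [4] addr=0x45 blk=17 s=1: L1-HIT | VC [9]
  [5] addr=0x45 blk=17 s=1: L1-HIT | VC [9]
  [6] addr=0x25 blk=9 s=1: VC-HIT | VC [17]
  [7] addr=0x4a blk=18 s=2: L1-HIT | VC [17]
  [8] addr=0x48 blk=18 s=2: L1-HIT | VC [17]
  [9] addr=0x49 blk=18 s=2: L1-HIT | VC [17]
  [10] addr=0x47 blk=17 s=1: VC-HIT | VC [9]

SEQ = [MISS, L1-HIT, MISS, MISS, L1-HIT, L1-HIT, VC-HIT, L1-HIT, L1-HIT, L1-HIT, VC-HIT]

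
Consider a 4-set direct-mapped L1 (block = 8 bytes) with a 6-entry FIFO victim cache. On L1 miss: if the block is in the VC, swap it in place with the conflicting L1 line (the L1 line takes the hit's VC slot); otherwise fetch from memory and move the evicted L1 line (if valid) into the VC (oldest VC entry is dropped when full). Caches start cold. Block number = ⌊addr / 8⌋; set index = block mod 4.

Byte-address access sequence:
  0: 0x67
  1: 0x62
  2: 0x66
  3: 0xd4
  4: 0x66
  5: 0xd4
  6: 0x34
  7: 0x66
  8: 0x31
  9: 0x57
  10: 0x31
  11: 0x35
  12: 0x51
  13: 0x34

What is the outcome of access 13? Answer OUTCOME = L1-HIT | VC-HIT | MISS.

0: 0x67 (blk 12, set 0) → MISS  vc=[]
1: 0x62 (blk 12, set 0) → L1-HIT  vc=[]
2: 0x66 (blk 12, set 0) → L1-HIT  vc=[]
3: 0xd4 (blk 26, set 2) → MISS  vc=[]
4: 0x66 (blk 12, set 0) → L1-HIT  vc=[]
5: 0xd4 (blk 26, set 2) → L1-HIT  vc=[]
6: 0x34 (blk 6, set 2) → MISS  vc=[26]
7: 0x66 (blk 12, set 0) → L1-HIT  vc=[26]
8: 0x31 (blk 6, set 2) → L1-HIT  vc=[26]
9: 0x57 (blk 10, set 2) → MISS  vc=[26, 6]
10: 0x31 (blk 6, set 2) → VC-HIT  vc=[26, 10]
11: 0x35 (blk 6, set 2) → L1-HIT  vc=[26, 10]
12: 0x51 (blk 10, set 2) → VC-HIT  vc=[26, 6]
13: 0x34 (blk 6, set 2) → VC-HIT  vc=[26, 10]

OUTCOME = VC-HIT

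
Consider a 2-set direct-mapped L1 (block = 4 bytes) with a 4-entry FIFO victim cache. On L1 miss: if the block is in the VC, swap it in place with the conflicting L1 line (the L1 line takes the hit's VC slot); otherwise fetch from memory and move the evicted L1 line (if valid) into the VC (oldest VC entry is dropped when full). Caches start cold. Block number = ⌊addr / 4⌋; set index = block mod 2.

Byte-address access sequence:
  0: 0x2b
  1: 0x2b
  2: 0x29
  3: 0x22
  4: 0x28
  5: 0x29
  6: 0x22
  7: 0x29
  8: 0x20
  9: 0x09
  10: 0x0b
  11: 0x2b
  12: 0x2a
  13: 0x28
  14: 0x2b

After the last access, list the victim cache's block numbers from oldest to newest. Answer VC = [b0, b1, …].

VC = [2, 8]

#0 0x2b→b10/s0 MISS; vc=[]
#1 0x2b→b10/s0 L1-HIT; vc=[]
#2 0x29→b10/s0 L1-HIT; vc=[]
#3 0x22→b8/s0 MISS; vc=[10]
#4 0x28→b10/s0 VC-HIT; vc=[8]
#5 0x29→b10/s0 L1-HIT; vc=[8]
#6 0x22→b8/s0 VC-HIT; vc=[10]
#7 0x29→b10/s0 VC-HIT; vc=[8]
#8 0x20→b8/s0 VC-HIT; vc=[10]
#9 0x9→b2/s0 MISS; vc=[10,8]
#10 0xb→b2/s0 L1-HIT; vc=[10,8]
#11 0x2b→b10/s0 VC-HIT; vc=[2,8]
#12 0x2a→b10/s0 L1-HIT; vc=[2,8]
#13 0x28→b10/s0 L1-HIT; vc=[2,8]
#14 0x2b→b10/s0 L1-HIT; vc=[2,8]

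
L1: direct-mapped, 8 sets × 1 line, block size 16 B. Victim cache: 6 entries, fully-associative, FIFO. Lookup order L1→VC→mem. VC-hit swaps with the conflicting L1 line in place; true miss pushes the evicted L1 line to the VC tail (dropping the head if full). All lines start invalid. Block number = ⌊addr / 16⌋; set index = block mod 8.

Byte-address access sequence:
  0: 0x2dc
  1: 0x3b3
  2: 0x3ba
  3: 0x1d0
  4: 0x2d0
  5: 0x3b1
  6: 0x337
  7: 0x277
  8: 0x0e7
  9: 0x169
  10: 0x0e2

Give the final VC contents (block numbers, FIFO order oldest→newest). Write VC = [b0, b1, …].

0: 0x2dc (blk 45, set 5) → MISS  vc=[]
1: 0x3b3 (blk 59, set 3) → MISS  vc=[]
2: 0x3ba (blk 59, set 3) → L1-HIT  vc=[]
3: 0x1d0 (blk 29, set 5) → MISS  vc=[45]
4: 0x2d0 (blk 45, set 5) → VC-HIT  vc=[29]
5: 0x3b1 (blk 59, set 3) → L1-HIT  vc=[29]
6: 0x337 (blk 51, set 3) → MISS  vc=[29, 59]
7: 0x277 (blk 39, set 7) → MISS  vc=[29, 59]
8: 0xe7 (blk 14, set 6) → MISS  vc=[29, 59]
9: 0x169 (blk 22, set 6) → MISS  vc=[29, 59, 14]
10: 0xe2 (blk 14, set 6) → VC-HIT  vc=[29, 59, 22]

VC = [29, 59, 22]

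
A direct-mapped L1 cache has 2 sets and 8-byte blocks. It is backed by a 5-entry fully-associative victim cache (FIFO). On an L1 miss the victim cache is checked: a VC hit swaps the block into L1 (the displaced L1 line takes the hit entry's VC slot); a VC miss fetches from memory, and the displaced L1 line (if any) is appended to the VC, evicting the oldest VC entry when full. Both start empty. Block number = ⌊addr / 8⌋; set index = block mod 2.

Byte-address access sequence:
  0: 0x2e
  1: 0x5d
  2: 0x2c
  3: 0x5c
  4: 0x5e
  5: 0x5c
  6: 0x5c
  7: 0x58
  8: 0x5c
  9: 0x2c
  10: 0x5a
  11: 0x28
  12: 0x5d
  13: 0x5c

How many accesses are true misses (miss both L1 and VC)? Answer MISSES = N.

  [0] addr=0x2e blk=5 s=1: MISS | VC []
  [1] addr=0x5d blk=11 s=1: MISS | VC [5]
  [2] addr=0x2c blk=5 s=1: VC-HIT | VC [11]
  [3] addr=0x5c blk=11 s=1: VC-HIT | VC [5]
  [4] addr=0x5e blk=11 s=1: L1-HIT | VC [5]
  [5] addr=0x5c blk=11 s=1: L1-HIT | VC [5]
  [6] addr=0x5c blk=11 s=1: L1-HIT | VC [5]
  [7] addr=0x58 blk=11 s=1: L1-HIT | VC [5]
  [8] addr=0x5c blk=11 s=1: L1-HIT | VC [5]
  [9] addr=0x2c blk=5 s=1: VC-HIT | VC [11]
  [10] addr=0x5a blk=11 s=1: VC-HIT | VC [5]
  [11] addr=0x28 blk=5 s=1: VC-HIT | VC [11]
  [12] addr=0x5d blk=11 s=1: VC-HIT | VC [5]
  [13] addr=0x5c blk=11 s=1: L1-HIT | VC [5]

MISSES = 2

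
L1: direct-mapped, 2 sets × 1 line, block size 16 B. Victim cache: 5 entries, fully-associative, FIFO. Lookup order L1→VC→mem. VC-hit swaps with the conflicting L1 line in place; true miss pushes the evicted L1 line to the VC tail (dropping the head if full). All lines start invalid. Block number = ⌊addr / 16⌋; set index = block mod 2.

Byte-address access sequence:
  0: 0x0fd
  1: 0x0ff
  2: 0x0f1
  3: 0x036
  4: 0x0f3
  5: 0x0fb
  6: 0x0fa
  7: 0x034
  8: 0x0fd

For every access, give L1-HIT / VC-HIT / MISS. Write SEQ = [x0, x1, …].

#0 0xfd→b15/s1 MISS; vc=[]
#1 0xff→b15/s1 L1-HIT; vc=[]
#2 0xf1→b15/s1 L1-HIT; vc=[]
#3 0x36→b3/s1 MISS; vc=[15]
#4 0xf3→b15/s1 VC-HIT; vc=[3]
#5 0xfb→b15/s1 L1-HIT; vc=[3]
#6 0xfa→b15/s1 L1-HIT; vc=[3]
#7 0x34→b3/s1 VC-HIT; vc=[15]
#8 0xfd→b15/s1 VC-HIT; vc=[3]

SEQ = [MISS, L1-HIT, L1-HIT, MISS, VC-HIT, L1-HIT, L1-HIT, VC-HIT, VC-HIT]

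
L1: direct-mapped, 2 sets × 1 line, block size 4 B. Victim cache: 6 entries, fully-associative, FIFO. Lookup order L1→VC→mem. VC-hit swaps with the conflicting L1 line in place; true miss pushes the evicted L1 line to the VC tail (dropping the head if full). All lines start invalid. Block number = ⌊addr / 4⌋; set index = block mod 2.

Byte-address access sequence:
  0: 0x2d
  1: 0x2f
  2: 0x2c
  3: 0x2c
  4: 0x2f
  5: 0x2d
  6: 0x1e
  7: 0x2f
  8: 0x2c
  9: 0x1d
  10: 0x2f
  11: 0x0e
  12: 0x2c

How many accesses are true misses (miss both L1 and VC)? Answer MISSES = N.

  [0] addr=0x2d blk=11 s=1: MISS | VC []
  [1] addr=0x2f blk=11 s=1: L1-HIT | VC []
  [2] addr=0x2c blk=11 s=1: L1-HIT | VC []
  [3] addr=0x2c blk=11 s=1: L1-HIT | VC []
  [4] addr=0x2f blk=11 s=1: L1-HIT | VC []
  [5] addr=0x2d blk=11 s=1: L1-HIT | VC []
  [6] addr=0x1e blk=7 s=1: MISS | VC [11]
  [7] addr=0x2f blk=11 s=1: VC-HIT | VC [7]
  [8] addr=0x2c blk=11 s=1: L1-HIT | VC [7]
  [9] addr=0x1d blk=7 s=1: VC-HIT | VC [11]
  [10] addr=0x2f blk=11 s=1: VC-HIT | VC [7]
  [11] addr=0xe blk=3 s=1: MISS | VC [7, 11]
  [12] addr=0x2c blk=11 s=1: VC-HIT | VC [7, 3]

MISSES = 3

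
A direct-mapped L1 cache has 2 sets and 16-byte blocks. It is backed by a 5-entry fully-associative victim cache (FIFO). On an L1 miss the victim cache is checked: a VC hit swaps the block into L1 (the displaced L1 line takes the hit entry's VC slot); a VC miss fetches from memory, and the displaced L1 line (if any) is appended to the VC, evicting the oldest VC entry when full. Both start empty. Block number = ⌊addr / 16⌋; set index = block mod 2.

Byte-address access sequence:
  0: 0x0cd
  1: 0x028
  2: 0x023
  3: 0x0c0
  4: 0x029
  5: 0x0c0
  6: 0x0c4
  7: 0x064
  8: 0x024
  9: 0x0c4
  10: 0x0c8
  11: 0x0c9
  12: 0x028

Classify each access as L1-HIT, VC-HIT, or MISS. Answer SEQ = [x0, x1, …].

SEQ = [MISS, MISS, L1-HIT, VC-HIT, VC-HIT, VC-HIT, L1-HIT, MISS, VC-HIT, VC-HIT, L1-HIT, L1-HIT, VC-HIT]

  [0] addr=0xcd blk=12 s=0: MISS | VC []
  [1] addr=0x28 blk=2 s=0: MISS | VC [12]
  [2] addr=0x23 blk=2 s=0: L1-HIT | VC [12]
  [3] addr=0xc0 blk=12 s=0: VC-HIT | VC [2]
  [4] addr=0x29 blk=2 s=0: VC-HIT | VC [12]
  [5] addr=0xc0 blk=12 s=0: VC-HIT | VC [2]
  [6] addr=0xc4 blk=12 s=0: L1-HIT | VC [2]
  [7] addr=0x64 blk=6 s=0: MISS | VC [2, 12]
  [8] addr=0x24 blk=2 s=0: VC-HIT | VC [6, 12]
  [9] addr=0xc4 blk=12 s=0: VC-HIT | VC [6, 2]
  [10] addr=0xc8 blk=12 s=0: L1-HIT | VC [6, 2]
  [11] addr=0xc9 blk=12 s=0: L1-HIT | VC [6, 2]
  [12] addr=0x28 blk=2 s=0: VC-HIT | VC [6, 12]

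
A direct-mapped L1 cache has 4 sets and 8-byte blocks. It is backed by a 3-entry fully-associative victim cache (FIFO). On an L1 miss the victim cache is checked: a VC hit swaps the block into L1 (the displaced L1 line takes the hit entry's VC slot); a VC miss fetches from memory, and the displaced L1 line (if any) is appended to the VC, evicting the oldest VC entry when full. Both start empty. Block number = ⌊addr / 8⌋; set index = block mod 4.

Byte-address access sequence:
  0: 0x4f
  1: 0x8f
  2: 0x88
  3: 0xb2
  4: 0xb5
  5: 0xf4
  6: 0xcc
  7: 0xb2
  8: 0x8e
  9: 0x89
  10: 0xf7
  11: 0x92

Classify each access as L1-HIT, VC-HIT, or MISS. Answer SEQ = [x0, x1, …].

SEQ = [MISS, MISS, L1-HIT, MISS, L1-HIT, MISS, MISS, VC-HIT, VC-HIT, L1-HIT, VC-HIT, MISS]

#0 0x4f→b9/s1 MISS; vc=[]
#1 0x8f→b17/s1 MISS; vc=[9]
#2 0x88→b17/s1 L1-HIT; vc=[9]
#3 0xb2→b22/s2 MISS; vc=[9]
#4 0xb5→b22/s2 L1-HIT; vc=[9]
#5 0xf4→b30/s2 MISS; vc=[9,22]
#6 0xcc→b25/s1 MISS; vc=[9,22,17]
#7 0xb2→b22/s2 VC-HIT; vc=[9,30,17]
#8 0x8e→b17/s1 VC-HIT; vc=[9,30,25]
#9 0x89→b17/s1 L1-HIT; vc=[9,30,25]
#10 0xf7→b30/s2 VC-HIT; vc=[9,22,25]
#11 0x92→b18/s2 MISS; vc=[22,25,30]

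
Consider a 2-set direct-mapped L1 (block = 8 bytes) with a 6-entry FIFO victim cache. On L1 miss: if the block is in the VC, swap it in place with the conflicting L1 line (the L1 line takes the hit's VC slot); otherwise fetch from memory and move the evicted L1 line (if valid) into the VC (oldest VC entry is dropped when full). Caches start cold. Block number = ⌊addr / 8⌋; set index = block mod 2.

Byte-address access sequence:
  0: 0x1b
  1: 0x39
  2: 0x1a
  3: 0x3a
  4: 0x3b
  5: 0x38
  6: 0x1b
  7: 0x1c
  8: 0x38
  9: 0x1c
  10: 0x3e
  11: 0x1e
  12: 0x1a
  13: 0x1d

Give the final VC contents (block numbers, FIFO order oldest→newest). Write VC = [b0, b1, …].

VC = [7]

#0 0x1b→b3/s1 MISS; vc=[]
#1 0x39→b7/s1 MISS; vc=[3]
#2 0x1a→b3/s1 VC-HIT; vc=[7]
#3 0x3a→b7/s1 VC-HIT; vc=[3]
#4 0x3b→b7/s1 L1-HIT; vc=[3]
#5 0x38→b7/s1 L1-HIT; vc=[3]
#6 0x1b→b3/s1 VC-HIT; vc=[7]
#7 0x1c→b3/s1 L1-HIT; vc=[7]
#8 0x38→b7/s1 VC-HIT; vc=[3]
#9 0x1c→b3/s1 VC-HIT; vc=[7]
#10 0x3e→b7/s1 VC-HIT; vc=[3]
#11 0x1e→b3/s1 VC-HIT; vc=[7]
#12 0x1a→b3/s1 L1-HIT; vc=[7]
#13 0x1d→b3/s1 L1-HIT; vc=[7]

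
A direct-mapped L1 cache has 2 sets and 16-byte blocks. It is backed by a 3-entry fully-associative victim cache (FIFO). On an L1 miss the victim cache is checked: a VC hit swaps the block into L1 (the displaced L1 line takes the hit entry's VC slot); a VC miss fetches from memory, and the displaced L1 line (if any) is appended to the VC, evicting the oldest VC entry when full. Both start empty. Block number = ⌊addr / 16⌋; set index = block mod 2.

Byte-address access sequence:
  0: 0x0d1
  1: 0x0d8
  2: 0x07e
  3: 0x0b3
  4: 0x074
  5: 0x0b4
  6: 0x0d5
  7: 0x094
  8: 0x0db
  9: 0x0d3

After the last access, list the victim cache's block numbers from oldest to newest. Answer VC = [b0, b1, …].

VC = [11, 7, 9]

  [0] addr=0xd1 blk=13 s=1: MISS | VC []
  [1] addr=0xd8 blk=13 s=1: L1-HIT | VC []
  [2] addr=0x7e blk=7 s=1: MISS | VC [13]
  [3] addr=0xb3 blk=11 s=1: MISS | VC [13, 7]
  [4] addr=0x74 blk=7 s=1: VC-HIT | VC [13, 11]
  [5] addr=0xb4 blk=11 s=1: VC-HIT | VC [13, 7]
  [6] addr=0xd5 blk=13 s=1: VC-HIT | VC [11, 7]
  [7] addr=0x94 blk=9 s=1: MISS | VC [11, 7, 13]
  [8] addr=0xdb blk=13 s=1: VC-HIT | VC [11, 7, 9]
  [9] addr=0xd3 blk=13 s=1: L1-HIT | VC [11, 7, 9]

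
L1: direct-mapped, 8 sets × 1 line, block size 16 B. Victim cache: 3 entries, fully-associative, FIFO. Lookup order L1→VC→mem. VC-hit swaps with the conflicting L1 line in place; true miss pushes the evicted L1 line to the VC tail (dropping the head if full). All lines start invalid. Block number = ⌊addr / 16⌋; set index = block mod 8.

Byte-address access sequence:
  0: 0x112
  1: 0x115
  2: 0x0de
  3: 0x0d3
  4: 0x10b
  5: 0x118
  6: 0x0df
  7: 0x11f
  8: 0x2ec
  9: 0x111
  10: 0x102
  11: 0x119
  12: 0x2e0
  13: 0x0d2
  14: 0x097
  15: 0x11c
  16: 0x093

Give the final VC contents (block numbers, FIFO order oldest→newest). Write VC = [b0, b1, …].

  [0] addr=0x112 blk=17 s=1: MISS | VC []
  [1] addr=0x115 blk=17 s=1: L1-HIT | VC []
  [2] addr=0xde blk=13 s=5: MISS | VC []
  [3] addr=0xd3 blk=13 s=5: L1-HIT | VC []
  [4] addr=0x10b blk=16 s=0: MISS | VC []
  [5] addr=0x118 blk=17 s=1: L1-HIT | VC []
  [6] addr=0xdf blk=13 s=5: L1-HIT | VC []
  [7] addr=0x11f blk=17 s=1: L1-HIT | VC []
  [8] addr=0x2ec blk=46 s=6: MISS | VC []
  [9] addr=0x111 blk=17 s=1: L1-HIT | VC []
  [10] addr=0x102 blk=16 s=0: L1-HIT | VC []
  [11] addr=0x119 blk=17 s=1: L1-HIT | VC []
  [12] addr=0x2e0 blk=46 s=6: L1-HIT | VC []
  [13] addr=0xd2 blk=13 s=5: L1-HIT | VC []
  [14] addr=0x97 blk=9 s=1: MISS | VC [17]
  [15] addr=0x11c blk=17 s=1: VC-HIT | VC [9]
  [16] addr=0x93 blk=9 s=1: VC-HIT | VC [17]

VC = [17]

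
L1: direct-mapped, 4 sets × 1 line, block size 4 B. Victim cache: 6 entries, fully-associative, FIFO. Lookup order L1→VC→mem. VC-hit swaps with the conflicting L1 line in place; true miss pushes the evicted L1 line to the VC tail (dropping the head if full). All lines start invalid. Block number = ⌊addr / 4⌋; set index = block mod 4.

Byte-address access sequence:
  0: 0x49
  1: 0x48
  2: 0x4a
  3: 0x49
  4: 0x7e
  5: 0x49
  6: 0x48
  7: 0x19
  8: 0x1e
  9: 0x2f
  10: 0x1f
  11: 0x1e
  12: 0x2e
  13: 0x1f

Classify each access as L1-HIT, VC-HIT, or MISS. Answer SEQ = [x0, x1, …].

SEQ = [MISS, L1-HIT, L1-HIT, L1-HIT, MISS, L1-HIT, L1-HIT, MISS, MISS, MISS, VC-HIT, L1-HIT, VC-HIT, VC-HIT]

#0 0x49→b18/s2 MISS; vc=[]
#1 0x48→b18/s2 L1-HIT; vc=[]
#2 0x4a→b18/s2 L1-HIT; vc=[]
#3 0x49→b18/s2 L1-HIT; vc=[]
#4 0x7e→b31/s3 MISS; vc=[]
#5 0x49→b18/s2 L1-HIT; vc=[]
#6 0x48→b18/s2 L1-HIT; vc=[]
#7 0x19→b6/s2 MISS; vc=[18]
#8 0x1e→b7/s3 MISS; vc=[18,31]
#9 0x2f→b11/s3 MISS; vc=[18,31,7]
#10 0x1f→b7/s3 VC-HIT; vc=[18,31,11]
#11 0x1e→b7/s3 L1-HIT; vc=[18,31,11]
#12 0x2e→b11/s3 VC-HIT; vc=[18,31,7]
#13 0x1f→b7/s3 VC-HIT; vc=[18,31,11]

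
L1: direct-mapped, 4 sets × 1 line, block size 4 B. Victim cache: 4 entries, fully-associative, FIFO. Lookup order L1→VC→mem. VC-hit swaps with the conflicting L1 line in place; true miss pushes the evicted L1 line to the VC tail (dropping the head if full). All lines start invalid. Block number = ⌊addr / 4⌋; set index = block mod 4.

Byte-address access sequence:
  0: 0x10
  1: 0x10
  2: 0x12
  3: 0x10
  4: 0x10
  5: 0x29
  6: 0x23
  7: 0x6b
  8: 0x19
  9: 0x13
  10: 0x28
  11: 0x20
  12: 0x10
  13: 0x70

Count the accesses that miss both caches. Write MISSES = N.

#0 0x10→b4/s0 MISS; vc=[]
#1 0x10→b4/s0 L1-HIT; vc=[]
#2 0x12→b4/s0 L1-HIT; vc=[]
#3 0x10→b4/s0 L1-HIT; vc=[]
#4 0x10→b4/s0 L1-HIT; vc=[]
#5 0x29→b10/s2 MISS; vc=[]
#6 0x23→b8/s0 MISS; vc=[4]
#7 0x6b→b26/s2 MISS; vc=[4,10]
#8 0x19→b6/s2 MISS; vc=[4,10,26]
#9 0x13→b4/s0 VC-HIT; vc=[8,10,26]
#10 0x28→b10/s2 VC-HIT; vc=[8,6,26]
#11 0x20→b8/s0 VC-HIT; vc=[4,6,26]
#12 0x10→b4/s0 VC-HIT; vc=[8,6,26]
#13 0x70→b28/s0 MISS; vc=[8,6,26,4]

MISSES = 6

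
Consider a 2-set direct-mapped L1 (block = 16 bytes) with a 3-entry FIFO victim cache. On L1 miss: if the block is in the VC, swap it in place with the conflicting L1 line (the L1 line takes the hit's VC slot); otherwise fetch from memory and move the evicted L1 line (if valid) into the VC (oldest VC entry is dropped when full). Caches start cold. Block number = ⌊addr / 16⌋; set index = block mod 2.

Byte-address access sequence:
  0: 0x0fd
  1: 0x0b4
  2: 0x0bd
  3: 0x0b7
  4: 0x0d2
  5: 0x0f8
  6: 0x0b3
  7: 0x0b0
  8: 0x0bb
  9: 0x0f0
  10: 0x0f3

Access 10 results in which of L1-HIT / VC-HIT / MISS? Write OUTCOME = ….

OUTCOME = L1-HIT

0: 0xfd (blk 15, set 1) → MISS  vc=[]
1: 0xb4 (blk 11, set 1) → MISS  vc=[15]
2: 0xbd (blk 11, set 1) → L1-HIT  vc=[15]
3: 0xb7 (blk 11, set 1) → L1-HIT  vc=[15]
4: 0xd2 (blk 13, set 1) → MISS  vc=[15, 11]
5: 0xf8 (blk 15, set 1) → VC-HIT  vc=[13, 11]
6: 0xb3 (blk 11, set 1) → VC-HIT  vc=[13, 15]
7: 0xb0 (blk 11, set 1) → L1-HIT  vc=[13, 15]
8: 0xbb (blk 11, set 1) → L1-HIT  vc=[13, 15]
9: 0xf0 (blk 15, set 1) → VC-HIT  vc=[13, 11]
10: 0xf3 (blk 15, set 1) → L1-HIT  vc=[13, 11]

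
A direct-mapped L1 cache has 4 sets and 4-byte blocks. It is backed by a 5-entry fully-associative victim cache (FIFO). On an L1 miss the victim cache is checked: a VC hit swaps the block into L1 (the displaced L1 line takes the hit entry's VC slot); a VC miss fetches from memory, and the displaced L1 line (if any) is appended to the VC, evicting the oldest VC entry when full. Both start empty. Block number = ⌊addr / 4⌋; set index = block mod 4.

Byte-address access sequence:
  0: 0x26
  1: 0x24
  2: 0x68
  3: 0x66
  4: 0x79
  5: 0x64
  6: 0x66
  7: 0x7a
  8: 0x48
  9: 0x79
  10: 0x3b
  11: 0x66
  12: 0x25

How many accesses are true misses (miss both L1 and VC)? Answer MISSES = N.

  [0] addr=0x26 blk=9 s=1: MISS | VC []
  [1] addr=0x24 blk=9 s=1: L1-HIT | VC []
  [2] addr=0x68 blk=26 s=2: MISS | VC []
  [3] addr=0x66 blk=25 s=1: MISS | VC [9]
  [4] addr=0x79 blk=30 s=2: MISS | VC [9, 26]
  [5] addr=0x64 blk=25 s=1: L1-HIT | VC [9, 26]
  [6] addr=0x66 blk=25 s=1: L1-HIT | VC [9, 26]
  [7] addr=0x7a blk=30 s=2: L1-HIT | VC [9, 26]
  [8] addr=0x48 blk=18 s=2: MISS | VC [9, 26, 30]
  [9] addr=0x79 blk=30 s=2: VC-HIT | VC [9, 26, 18]
  [10] addr=0x3b blk=14 s=2: MISS | VC [9, 26, 18, 30]
  [11] addr=0x66 blk=25 s=1: L1-HIT | VC [9, 26, 18, 30]
  [12] addr=0x25 blk=9 s=1: VC-HIT | VC [25, 26, 18, 30]

MISSES = 6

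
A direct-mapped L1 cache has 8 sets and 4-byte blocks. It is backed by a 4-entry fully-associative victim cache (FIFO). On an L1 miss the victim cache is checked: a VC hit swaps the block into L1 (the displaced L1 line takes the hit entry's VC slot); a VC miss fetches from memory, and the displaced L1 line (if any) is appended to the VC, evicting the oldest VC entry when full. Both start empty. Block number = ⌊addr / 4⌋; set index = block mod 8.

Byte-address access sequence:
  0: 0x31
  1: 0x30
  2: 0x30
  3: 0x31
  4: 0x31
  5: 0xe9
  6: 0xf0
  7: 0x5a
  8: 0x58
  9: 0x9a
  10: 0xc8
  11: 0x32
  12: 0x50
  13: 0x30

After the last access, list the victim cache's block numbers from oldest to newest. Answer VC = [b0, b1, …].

0: 0x31 (blk 12, set 4) → MISS  vc=[]
1: 0x30 (blk 12, set 4) → L1-HIT  vc=[]
2: 0x30 (blk 12, set 4) → L1-HIT  vc=[]
3: 0x31 (blk 12, set 4) → L1-HIT  vc=[]
4: 0x31 (blk 12, set 4) → L1-HIT  vc=[]
5: 0xe9 (blk 58, set 2) → MISS  vc=[]
6: 0xf0 (blk 60, set 4) → MISS  vc=[12]
7: 0x5a (blk 22, set 6) → MISS  vc=[12]
8: 0x58 (blk 22, set 6) → L1-HIT  vc=[12]
9: 0x9a (blk 38, set 6) → MISS  vc=[12, 22]
10: 0xc8 (blk 50, set 2) → MISS  vc=[12, 22, 58]
11: 0x32 (blk 12, set 4) → VC-HIT  vc=[60, 22, 58]
12: 0x50 (blk 20, set 4) → MISS  vc=[60, 22, 58, 12]
13: 0x30 (blk 12, set 4) → VC-HIT  vc=[60, 22, 58, 20]

VC = [60, 22, 58, 20]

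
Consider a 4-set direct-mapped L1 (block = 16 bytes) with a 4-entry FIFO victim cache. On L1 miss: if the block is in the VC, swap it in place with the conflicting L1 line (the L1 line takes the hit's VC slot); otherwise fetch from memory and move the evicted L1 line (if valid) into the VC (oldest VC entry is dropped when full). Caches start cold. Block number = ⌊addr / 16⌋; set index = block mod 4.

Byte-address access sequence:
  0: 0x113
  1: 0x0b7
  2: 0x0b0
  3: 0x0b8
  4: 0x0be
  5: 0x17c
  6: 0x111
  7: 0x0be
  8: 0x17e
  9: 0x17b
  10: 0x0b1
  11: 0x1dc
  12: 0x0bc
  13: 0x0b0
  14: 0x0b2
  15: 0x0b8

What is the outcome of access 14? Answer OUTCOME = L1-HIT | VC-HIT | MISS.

#0 0x113→b17/s1 MISS; vc=[]
#1 0xb7→b11/s3 MISS; vc=[]
#2 0xb0→b11/s3 L1-HIT; vc=[]
#3 0xb8→b11/s3 L1-HIT; vc=[]
#4 0xbe→b11/s3 L1-HIT; vc=[]
#5 0x17c→b23/s3 MISS; vc=[11]
#6 0x111→b17/s1 L1-HIT; vc=[11]
#7 0xbe→b11/s3 VC-HIT; vc=[23]
#8 0x17e→b23/s3 VC-HIT; vc=[11]
#9 0x17b→b23/s3 L1-HIT; vc=[11]
#10 0xb1→b11/s3 VC-HIT; vc=[23]
#11 0x1dc→b29/s1 MISS; vc=[23,17]
#12 0xbc→b11/s3 L1-HIT; vc=[23,17]
#13 0xb0→b11/s3 L1-HIT; vc=[23,17]
#14 0xb2→b11/s3 L1-HIT; vc=[23,17]
#15 0xb8→b11/s3 L1-HIT; vc=[23,17]

OUTCOME = L1-HIT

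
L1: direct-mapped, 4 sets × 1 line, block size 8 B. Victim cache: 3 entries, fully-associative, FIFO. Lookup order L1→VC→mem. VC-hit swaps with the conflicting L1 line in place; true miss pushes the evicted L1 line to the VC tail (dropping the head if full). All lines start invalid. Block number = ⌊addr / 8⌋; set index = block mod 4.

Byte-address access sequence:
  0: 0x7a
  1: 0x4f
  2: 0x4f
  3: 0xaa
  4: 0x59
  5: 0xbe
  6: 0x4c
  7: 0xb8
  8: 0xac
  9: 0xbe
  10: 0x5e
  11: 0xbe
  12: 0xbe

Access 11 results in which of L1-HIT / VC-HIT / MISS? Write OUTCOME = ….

OUTCOME = VC-HIT

0: 0x7a (blk 15, set 3) → MISS  vc=[]
1: 0x4f (blk 9, set 1) → MISS  vc=[]
2: 0x4f (blk 9, set 1) → L1-HIT  vc=[]
3: 0xaa (blk 21, set 1) → MISS  vc=[9]
4: 0x59 (blk 11, set 3) → MISS  vc=[9, 15]
5: 0xbe (blk 23, set 3) → MISS  vc=[9, 15, 11]
6: 0x4c (blk 9, set 1) → VC-HIT  vc=[21, 15, 11]
7: 0xb8 (blk 23, set 3) → L1-HIT  vc=[21, 15, 11]
8: 0xac (blk 21, set 1) → VC-HIT  vc=[9, 15, 11]
9: 0xbe (blk 23, set 3) → L1-HIT  vc=[9, 15, 11]
10: 0x5e (blk 11, set 3) → VC-HIT  vc=[9, 15, 23]
11: 0xbe (blk 23, set 3) → VC-HIT  vc=[9, 15, 11]
12: 0xbe (blk 23, set 3) → L1-HIT  vc=[9, 15, 11]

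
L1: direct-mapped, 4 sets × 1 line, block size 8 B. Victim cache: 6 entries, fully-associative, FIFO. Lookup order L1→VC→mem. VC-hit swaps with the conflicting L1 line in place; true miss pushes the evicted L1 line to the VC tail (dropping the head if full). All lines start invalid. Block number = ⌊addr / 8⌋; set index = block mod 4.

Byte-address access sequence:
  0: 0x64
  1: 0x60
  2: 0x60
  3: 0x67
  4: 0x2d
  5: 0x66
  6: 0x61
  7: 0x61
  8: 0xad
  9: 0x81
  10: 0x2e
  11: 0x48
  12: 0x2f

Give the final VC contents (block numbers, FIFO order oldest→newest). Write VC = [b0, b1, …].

VC = [21, 12, 9]

  [0] addr=0x64 blk=12 s=0: MISS | VC []
  [1] addr=0x60 blk=12 s=0: L1-HIT | VC []
  [2] addr=0x60 blk=12 s=0: L1-HIT | VC []
  [3] addr=0x67 blk=12 s=0: L1-HIT | VC []
  [4] addr=0x2d blk=5 s=1: MISS | VC []
  [5] addr=0x66 blk=12 s=0: L1-HIT | VC []
  [6] addr=0x61 blk=12 s=0: L1-HIT | VC []
  [7] addr=0x61 blk=12 s=0: L1-HIT | VC []
  [8] addr=0xad blk=21 s=1: MISS | VC [5]
  [9] addr=0x81 blk=16 s=0: MISS | VC [5, 12]
  [10] addr=0x2e blk=5 s=1: VC-HIT | VC [21, 12]
  [11] addr=0x48 blk=9 s=1: MISS | VC [21, 12, 5]
  [12] addr=0x2f blk=5 s=1: VC-HIT | VC [21, 12, 9]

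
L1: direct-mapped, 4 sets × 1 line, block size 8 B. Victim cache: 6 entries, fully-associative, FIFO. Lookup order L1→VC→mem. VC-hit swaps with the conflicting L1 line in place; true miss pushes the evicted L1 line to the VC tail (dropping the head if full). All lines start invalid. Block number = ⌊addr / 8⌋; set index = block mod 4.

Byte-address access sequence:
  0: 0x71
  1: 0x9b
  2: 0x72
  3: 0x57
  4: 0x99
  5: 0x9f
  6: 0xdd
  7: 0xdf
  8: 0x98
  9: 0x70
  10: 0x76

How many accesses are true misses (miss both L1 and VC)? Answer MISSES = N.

  [0] addr=0x71 blk=14 s=2: MISS | VC []
  [1] addr=0x9b blk=19 s=3: MISS | VC []
  [2] addr=0x72 blk=14 s=2: L1-HIT | VC []
  [3] addr=0x57 blk=10 s=2: MISS | VC [14]
  [4] addr=0x99 blk=19 s=3: L1-HIT | VC [14]
  [5] addr=0x9f blk=19 s=3: L1-HIT | VC [14]
  [6] addr=0xdd blk=27 s=3: MISS | VC [14, 19]
  [7] addr=0xdf blk=27 s=3: L1-HIT | VC [14, 19]
  [8] addr=0x98 blk=19 s=3: VC-HIT | VC [14, 27]
  [9] addr=0x70 blk=14 s=2: VC-HIT | VC [10, 27]
  [10] addr=0x76 blk=14 s=2: L1-HIT | VC [10, 27]

MISSES = 4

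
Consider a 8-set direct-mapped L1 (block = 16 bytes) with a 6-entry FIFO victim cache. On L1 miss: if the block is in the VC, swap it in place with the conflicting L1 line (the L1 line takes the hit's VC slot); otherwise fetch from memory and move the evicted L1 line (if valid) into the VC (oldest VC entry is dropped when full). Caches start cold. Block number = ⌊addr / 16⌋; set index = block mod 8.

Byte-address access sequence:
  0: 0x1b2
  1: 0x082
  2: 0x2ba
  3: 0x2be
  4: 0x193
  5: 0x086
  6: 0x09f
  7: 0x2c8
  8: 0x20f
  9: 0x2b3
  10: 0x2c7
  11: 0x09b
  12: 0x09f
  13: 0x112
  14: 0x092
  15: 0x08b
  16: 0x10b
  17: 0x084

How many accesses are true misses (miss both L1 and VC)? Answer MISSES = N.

MISSES = 9

#0 0x1b2→b27/s3 MISS; vc=[]
#1 0x82→b8/s0 MISS; vc=[]
#2 0x2ba→b43/s3 MISS; vc=[27]
#3 0x2be→b43/s3 L1-HIT; vc=[27]
#4 0x193→b25/s1 MISS; vc=[27]
#5 0x86→b8/s0 L1-HIT; vc=[27]
#6 0x9f→b9/s1 MISS; vc=[27,25]
#7 0x2c8→b44/s4 MISS; vc=[27,25]
#8 0x20f→b32/s0 MISS; vc=[27,25,8]
#9 0x2b3→b43/s3 L1-HIT; vc=[27,25,8]
#10 0x2c7→b44/s4 L1-HIT; vc=[27,25,8]
#11 0x9b→b9/s1 L1-HIT; vc=[27,25,8]
#12 0x9f→b9/s1 L1-HIT; vc=[27,25,8]
#13 0x112→b17/s1 MISS; vc=[27,25,8,9]
#14 0x92→b9/s1 VC-HIT; vc=[27,25,8,17]
#15 0x8b→b8/s0 VC-HIT; vc=[27,25,32,17]
#16 0x10b→b16/s0 MISS; vc=[27,25,32,17,8]
#17 0x84→b8/s0 VC-HIT; vc=[27,25,32,17,16]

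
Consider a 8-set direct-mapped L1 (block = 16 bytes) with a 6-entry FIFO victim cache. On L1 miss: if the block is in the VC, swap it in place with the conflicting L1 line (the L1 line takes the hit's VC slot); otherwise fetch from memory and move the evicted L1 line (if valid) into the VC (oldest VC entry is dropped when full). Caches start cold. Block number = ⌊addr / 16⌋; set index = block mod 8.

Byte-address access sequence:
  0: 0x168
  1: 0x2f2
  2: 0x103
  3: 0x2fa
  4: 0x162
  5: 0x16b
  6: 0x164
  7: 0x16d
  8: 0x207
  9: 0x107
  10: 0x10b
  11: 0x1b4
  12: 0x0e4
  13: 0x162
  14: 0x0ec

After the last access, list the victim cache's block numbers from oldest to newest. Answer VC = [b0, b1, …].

  [0] addr=0x168 blk=22 s=6: MISS | VC []
  [1] addr=0x2f2 blk=47 s=7: MISS | VC []
  [2] addr=0x103 blk=16 s=0: MISS | VC []
  [3] addr=0x2fa blk=47 s=7: L1-HIT | VC []
  [4] addr=0x162 blk=22 s=6: L1-HIT | VC []
  [5] addr=0x16b blk=22 s=6: L1-HIT | VC []
  [6] addr=0x164 blk=22 s=6: L1-HIT | VC []
  [7] addr=0x16d blk=22 s=6: L1-HIT | VC []
  [8] addr=0x207 blk=32 s=0: MISS | VC [16]
  [9] addr=0x107 blk=16 s=0: VC-HIT | VC [32]
  [10] addr=0x10b blk=16 s=0: L1-HIT | VC [32]
  [11] addr=0x1b4 blk=27 s=3: MISS | VC [32]
  [12] addr=0xe4 blk=14 s=6: MISS | VC [32, 22]
  [13] addr=0x162 blk=22 s=6: VC-HIT | VC [32, 14]
  [14] addr=0xec blk=14 s=6: VC-HIT | VC [32, 22]

VC = [32, 22]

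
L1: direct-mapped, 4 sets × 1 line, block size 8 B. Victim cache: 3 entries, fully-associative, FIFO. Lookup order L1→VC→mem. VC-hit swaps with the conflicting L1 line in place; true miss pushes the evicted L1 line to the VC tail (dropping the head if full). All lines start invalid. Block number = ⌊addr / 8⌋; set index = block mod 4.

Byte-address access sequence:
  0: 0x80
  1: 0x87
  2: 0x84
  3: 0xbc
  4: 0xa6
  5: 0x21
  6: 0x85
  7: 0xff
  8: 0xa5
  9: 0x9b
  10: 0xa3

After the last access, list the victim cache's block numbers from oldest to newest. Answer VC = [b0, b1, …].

VC = [16, 23, 31]

0: 0x80 (blk 16, set 0) → MISS  vc=[]
1: 0x87 (blk 16, set 0) → L1-HIT  vc=[]
2: 0x84 (blk 16, set 0) → L1-HIT  vc=[]
3: 0xbc (blk 23, set 3) → MISS  vc=[]
4: 0xa6 (blk 20, set 0) → MISS  vc=[16]
5: 0x21 (blk 4, set 0) → MISS  vc=[16, 20]
6: 0x85 (blk 16, set 0) → VC-HIT  vc=[4, 20]
7: 0xff (blk 31, set 3) → MISS  vc=[4, 20, 23]
8: 0xa5 (blk 20, set 0) → VC-HIT  vc=[4, 16, 23]
9: 0x9b (blk 19, set 3) → MISS  vc=[16, 23, 31]
10: 0xa3 (blk 20, set 0) → L1-HIT  vc=[16, 23, 31]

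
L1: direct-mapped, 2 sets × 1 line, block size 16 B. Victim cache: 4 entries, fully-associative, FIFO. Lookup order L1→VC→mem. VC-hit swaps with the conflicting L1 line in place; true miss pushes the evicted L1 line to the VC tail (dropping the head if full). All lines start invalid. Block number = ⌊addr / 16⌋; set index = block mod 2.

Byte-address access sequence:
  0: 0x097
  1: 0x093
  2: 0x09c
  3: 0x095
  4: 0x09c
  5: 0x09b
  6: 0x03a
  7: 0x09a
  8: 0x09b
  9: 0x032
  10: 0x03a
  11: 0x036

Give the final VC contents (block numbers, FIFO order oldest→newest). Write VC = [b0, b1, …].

0: 0x97 (blk 9, set 1) → MISS  vc=[]
1: 0x93 (blk 9, set 1) → L1-HIT  vc=[]
2: 0x9c (blk 9, set 1) → L1-HIT  vc=[]
3: 0x95 (blk 9, set 1) → L1-HIT  vc=[]
4: 0x9c (blk 9, set 1) → L1-HIT  vc=[]
5: 0x9b (blk 9, set 1) → L1-HIT  vc=[]
6: 0x3a (blk 3, set 1) → MISS  vc=[9]
7: 0x9a (blk 9, set 1) → VC-HIT  vc=[3]
8: 0x9b (blk 9, set 1) → L1-HIT  vc=[3]
9: 0x32 (blk 3, set 1) → VC-HIT  vc=[9]
10: 0x3a (blk 3, set 1) → L1-HIT  vc=[9]
11: 0x36 (blk 3, set 1) → L1-HIT  vc=[9]

VC = [9]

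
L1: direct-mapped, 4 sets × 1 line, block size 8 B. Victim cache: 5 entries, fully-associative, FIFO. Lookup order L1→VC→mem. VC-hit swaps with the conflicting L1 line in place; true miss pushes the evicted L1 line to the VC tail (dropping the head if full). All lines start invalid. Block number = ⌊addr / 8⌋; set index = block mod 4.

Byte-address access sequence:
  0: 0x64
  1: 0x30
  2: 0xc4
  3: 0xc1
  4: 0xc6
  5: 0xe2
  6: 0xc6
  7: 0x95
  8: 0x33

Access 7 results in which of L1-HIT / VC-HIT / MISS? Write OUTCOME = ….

  [0] addr=0x64 blk=12 s=0: MISS | VC []
  [1] addr=0x30 blk=6 s=2: MISS | VC []
  [2] addr=0xc4 blk=24 s=0: MISS | VC [12]
  [3] addr=0xc1 blk=24 s=0: L1-HIT | VC [12]
  [4] addr=0xc6 blk=24 s=0: L1-HIT | VC [12]
  [5] addr=0xe2 blk=28 s=0: MISS | VC [12, 24]
  [6] addr=0xc6 blk=24 s=0: VC-HIT | VC [12, 28]
  [7] addr=0x95 blk=18 s=2: MISS | VC [12, 28, 6]
  [8] addr=0x33 blk=6 s=2: VC-HIT | VC [12, 28, 18]

OUTCOME = MISS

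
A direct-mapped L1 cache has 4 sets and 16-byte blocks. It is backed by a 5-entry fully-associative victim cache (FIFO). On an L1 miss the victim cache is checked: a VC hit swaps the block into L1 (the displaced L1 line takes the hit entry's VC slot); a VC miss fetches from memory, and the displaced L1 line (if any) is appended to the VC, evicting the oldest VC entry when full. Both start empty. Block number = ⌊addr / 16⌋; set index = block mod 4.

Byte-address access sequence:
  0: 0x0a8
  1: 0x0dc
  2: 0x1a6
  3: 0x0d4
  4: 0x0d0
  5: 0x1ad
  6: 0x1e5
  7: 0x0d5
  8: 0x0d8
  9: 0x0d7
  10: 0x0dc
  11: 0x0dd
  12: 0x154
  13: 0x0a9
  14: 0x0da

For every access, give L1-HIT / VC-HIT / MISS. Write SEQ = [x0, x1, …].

  [0] addr=0xa8 blk=10 s=2: MISS | VC []
  [1] addr=0xdc blk=13 s=1: MISS | VC []
  [2] addr=0x1a6 blk=26 s=2: MISS | VC [10]
  [3] addr=0xd4 blk=13 s=1: L1-HIT | VC [10]
  [4] addr=0xd0 blk=13 s=1: L1-HIT | VC [10]
  [5] addr=0x1ad blk=26 s=2: L1-HIT | VC [10]
  [6] addr=0x1e5 blk=30 s=2: MISS | VC [10, 26]
  [7] addr=0xd5 blk=13 s=1: L1-HIT | VC [10, 26]
  [8] addr=0xd8 blk=13 s=1: L1-HIT | VC [10, 26]
  [9] addr=0xd7 blk=13 s=1: L1-HIT | VC [10, 26]
  [10] addr=0xdc blk=13 s=1: L1-HIT | VC [10, 26]
  [11] addr=0xdd blk=13 s=1: L1-HIT | VC [10, 26]
  [12] addr=0x154 blk=21 s=1: MISS | VC [10, 26, 13]
  [13] addr=0xa9 blk=10 s=2: VC-HIT | VC [30, 26, 13]
  [14] addr=0xda blk=13 s=1: VC-HIT | VC [30, 26, 21]

SEQ = [MISS, MISS, MISS, L1-HIT, L1-HIT, L1-HIT, MISS, L1-HIT, L1-HIT, L1-HIT, L1-HIT, L1-HIT, MISS, VC-HIT, VC-HIT]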